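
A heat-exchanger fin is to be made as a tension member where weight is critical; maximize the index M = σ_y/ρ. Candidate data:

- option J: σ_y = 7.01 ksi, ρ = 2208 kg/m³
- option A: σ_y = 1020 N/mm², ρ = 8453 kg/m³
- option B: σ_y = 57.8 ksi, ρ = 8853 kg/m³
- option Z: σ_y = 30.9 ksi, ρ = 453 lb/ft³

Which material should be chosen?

option A

After converting to SI:
  option J: σ_y = 48.33 MPa, ρ = 2208 kg/m³
  option A: σ_y = 1020 MPa, ρ = 8453 kg/m³
  option B: σ_y = 398.5 MPa, ρ = 8853 kg/m³
  option Z: σ_y = 213.0 MPa, ρ = 7256 kg/m³
  option A: M = 121 kN·m/kg
  option B: M = 45.0 kN·m/kg
  option Z: M = 29.4 kN·m/kg
  option J: M = 21.9 kN·m/kg
Option A has the largest M.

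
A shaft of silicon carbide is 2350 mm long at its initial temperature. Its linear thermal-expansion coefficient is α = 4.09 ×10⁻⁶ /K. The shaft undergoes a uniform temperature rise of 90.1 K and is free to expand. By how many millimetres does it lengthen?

0.866 mm

ΔL = α·L₀·ΔT = 4.09×10⁻⁶ × 2350 mm × 90.10 K = 0.866 mm.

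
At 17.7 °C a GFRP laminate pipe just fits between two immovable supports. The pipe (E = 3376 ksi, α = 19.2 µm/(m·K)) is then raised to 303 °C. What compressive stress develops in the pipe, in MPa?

E = 3376 ksi = 23.28 GPa.
ΔT = 285.3 K. Constrained thermal stress σ = E·α·ΔT = 23.28×10³ MPa × 19.2×10⁻⁶ × 285.3 = 128 MPa (compressive).

128 MPa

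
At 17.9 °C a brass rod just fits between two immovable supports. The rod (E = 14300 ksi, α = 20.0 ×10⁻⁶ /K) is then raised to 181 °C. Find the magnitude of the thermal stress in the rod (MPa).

322 MPa

E = 14300 ksi = 98.60 GPa.
ΔT = 163.1 K. Constrained thermal stress σ = E·α·ΔT = 98.60×10³ MPa × 20.0×10⁻⁶ × 163.1 = 322 MPa (compressive).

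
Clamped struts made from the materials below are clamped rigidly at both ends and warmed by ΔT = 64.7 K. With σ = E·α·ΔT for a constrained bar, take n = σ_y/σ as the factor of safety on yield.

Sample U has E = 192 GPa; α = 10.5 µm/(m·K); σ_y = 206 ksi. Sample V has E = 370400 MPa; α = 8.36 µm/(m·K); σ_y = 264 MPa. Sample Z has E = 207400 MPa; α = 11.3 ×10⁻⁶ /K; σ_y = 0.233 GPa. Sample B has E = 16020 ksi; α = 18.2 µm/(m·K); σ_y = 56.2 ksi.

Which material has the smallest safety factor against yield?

In consistent units (E in GPa, α in ×10⁻⁶/K, σ_y in MPa):
  sample U: E = 192.0, α = 10.5, σ_y = 1420 → σ = 130 MPa, n = 10.9
  sample V: E = 370.4, α = 8.36, σ_y = 264.0 → σ = 200 MPa, n = 1.32
  sample Z: E = 207.4, α = 11.3, σ_y = 233.0 → σ = 152 MPa, n = 1.54
  sample B: E = 110.5, α = 18.2, σ_y = 387.5 → σ = 130 MPa, n = 2.98
The minimum is sample V at n = 1.32.

sample V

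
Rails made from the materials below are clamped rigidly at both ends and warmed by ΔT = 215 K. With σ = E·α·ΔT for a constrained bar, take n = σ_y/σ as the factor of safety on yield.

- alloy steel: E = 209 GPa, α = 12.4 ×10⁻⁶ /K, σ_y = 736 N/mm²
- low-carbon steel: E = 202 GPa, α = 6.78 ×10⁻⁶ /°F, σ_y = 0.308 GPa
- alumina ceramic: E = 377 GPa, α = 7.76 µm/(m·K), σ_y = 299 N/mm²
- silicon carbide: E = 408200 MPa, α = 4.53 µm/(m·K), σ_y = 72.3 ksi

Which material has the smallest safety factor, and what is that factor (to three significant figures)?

Converting E to GPa, α to ×10⁻⁶/K, σ_y to MPa, then σ and n for each:
  alloy steel: E = 209.0, α = 12.4, σ_y = 736.0 → σ = 557 MPa, n = 1.32
  low-carbon steel: E = 202.0, α = 12.2, σ_y = 308.0 → σ = 530 MPa, n = 0.581
  alumina ceramic: E = 377.0, α = 7.76, σ_y = 299.0 → σ = 629 MPa, n = 0.475
  silicon carbide: E = 408.2, α = 4.53, σ_y = 498.5 → σ = 398 MPa, n = 1.25
The minimum is alumina ceramic at n = 0.475.

alumina ceramic, n = 0.475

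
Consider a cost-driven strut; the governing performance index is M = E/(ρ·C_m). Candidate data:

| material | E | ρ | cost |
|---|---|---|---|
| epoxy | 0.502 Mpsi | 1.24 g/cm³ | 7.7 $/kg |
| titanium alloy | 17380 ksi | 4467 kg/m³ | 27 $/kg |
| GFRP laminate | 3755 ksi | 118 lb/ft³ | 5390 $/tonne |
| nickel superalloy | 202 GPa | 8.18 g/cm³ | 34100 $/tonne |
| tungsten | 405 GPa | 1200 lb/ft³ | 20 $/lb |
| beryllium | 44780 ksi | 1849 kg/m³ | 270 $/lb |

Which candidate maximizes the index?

GFRP laminate

After converting to SI:
  epoxy: E = 3.461 GPa, ρ = 1240 kg/m³, cost = 7.700 $/kg
  titanium alloy: E = 119.8 GPa, ρ = 4467 kg/m³, cost = 27.00 $/kg
  GFRP laminate: E = 25.89 GPa, ρ = 1890 kg/m³, cost = 5.390 $/kg
  nickel superalloy: E = 202.0 GPa, ρ = 8180 kg/m³, cost = 34.10 $/kg
  tungsten: E = 405.0 GPa, ρ = 19220 kg/m³, cost = 44.09 $/kg
  beryllium: E = 308.7 GPa, ρ = 1849 kg/m³, cost = 595.2 $/kg
  GFRP laminate: M = 2.54 MN·m per $
  titanium alloy: M = 0.994 MN·m per $
  nickel superalloy: M = 0.724 MN·m per $
  tungsten: M = 0.478 MN·m per $
  epoxy: M = 0.363 MN·m per $
  beryllium: M = 0.281 MN·m per $
GFRP laminate has the largest M.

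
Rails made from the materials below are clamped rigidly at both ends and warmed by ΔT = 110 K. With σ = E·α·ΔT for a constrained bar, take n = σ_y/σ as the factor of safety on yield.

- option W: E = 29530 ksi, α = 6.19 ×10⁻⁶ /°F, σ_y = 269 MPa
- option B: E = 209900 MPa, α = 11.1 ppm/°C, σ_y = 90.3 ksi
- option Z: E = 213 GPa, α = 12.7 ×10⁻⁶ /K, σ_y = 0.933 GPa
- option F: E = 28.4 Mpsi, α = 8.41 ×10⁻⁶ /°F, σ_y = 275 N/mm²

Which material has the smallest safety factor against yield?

Per material, after unit conversion:
  option W: E = 203.6, α = 11.1, σ_y = 269.0 → σ = 250 MPa, n = 1.08
  option B: E = 209.9, α = 11.1, σ_y = 622.6 → σ = 256 MPa, n = 2.43
  option Z: E = 213.0, α = 12.7, σ_y = 933.0 → σ = 298 MPa, n = 3.14
  option F: E = 195.8, α = 15.1, σ_y = 275.0 → σ = 326 MPa, n = 0.843
The minimum is option F at n = 0.843.

option F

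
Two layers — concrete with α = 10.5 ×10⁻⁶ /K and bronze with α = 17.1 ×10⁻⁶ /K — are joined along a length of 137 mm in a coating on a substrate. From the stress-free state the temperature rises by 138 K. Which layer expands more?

α(concrete) = 10.5×10⁻⁶/K vs α(bronze) = 17.1×10⁻⁶/K.
Higher α expands more for the same ΔT: bronze.

bronze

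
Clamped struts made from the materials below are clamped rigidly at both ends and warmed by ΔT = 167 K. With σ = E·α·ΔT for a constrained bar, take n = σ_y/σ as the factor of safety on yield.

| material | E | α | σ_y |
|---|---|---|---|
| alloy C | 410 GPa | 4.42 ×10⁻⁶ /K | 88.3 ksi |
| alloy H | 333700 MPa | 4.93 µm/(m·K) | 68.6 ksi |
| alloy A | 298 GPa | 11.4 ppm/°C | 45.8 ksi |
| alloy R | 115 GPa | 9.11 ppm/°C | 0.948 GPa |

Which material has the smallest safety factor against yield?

alloy A

In consistent units (E in GPa, α in ×10⁻⁶/K, σ_y in MPa):
  alloy C: E = 410.0, α = 4.42, σ_y = 608.8 → σ = 303 MPa, n = 2.01
  alloy H: E = 333.7, α = 4.93, σ_y = 473.0 → σ = 275 MPa, n = 1.72
  alloy A: E = 298.0, α = 11.4, σ_y = 315.8 → σ = 567 MPa, n = 0.557
  alloy R: E = 115.0, α = 9.11, σ_y = 948.0 → σ = 175 MPa, n = 5.42
Smallest n: alloy A with n = 0.557.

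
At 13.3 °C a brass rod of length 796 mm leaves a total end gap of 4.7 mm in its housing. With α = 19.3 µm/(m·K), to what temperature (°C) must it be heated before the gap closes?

319 °C

α·L₀·ΔT = 4.7 mm ⇒ ΔT = 4.7 / (19.3×10⁻⁶ × 796.0) = 305.9 K.
T = 13.3 + 305.9 = 319.2 °C.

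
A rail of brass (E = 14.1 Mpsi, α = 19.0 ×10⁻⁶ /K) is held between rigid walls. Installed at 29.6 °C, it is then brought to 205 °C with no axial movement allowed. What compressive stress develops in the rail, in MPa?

324 MPa

E = 14.1 Mpsi = 97.22 GPa.
ΔT = 175.4 K. Constrained thermal stress σ = E·α·ΔT = 97.22×10³ MPa × 19.0×10⁻⁶ × 175.4 = 324 MPa (compressive).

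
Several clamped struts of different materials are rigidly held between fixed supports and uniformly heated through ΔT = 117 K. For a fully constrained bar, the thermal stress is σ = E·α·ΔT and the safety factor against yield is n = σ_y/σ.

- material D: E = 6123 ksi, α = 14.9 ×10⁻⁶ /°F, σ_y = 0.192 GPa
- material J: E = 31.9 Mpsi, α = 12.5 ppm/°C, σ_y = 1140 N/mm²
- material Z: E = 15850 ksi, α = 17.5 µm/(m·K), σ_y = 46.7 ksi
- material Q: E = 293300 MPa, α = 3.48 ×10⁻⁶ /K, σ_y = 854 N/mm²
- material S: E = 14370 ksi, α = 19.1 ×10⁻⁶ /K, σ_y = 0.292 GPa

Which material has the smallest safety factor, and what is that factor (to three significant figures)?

With everything in SI (GPa, ×10⁻⁶/K, MPa):
  material D: E = 42.22, α = 26.8, σ_y = 192.0 → σ = 132 MPa, n = 1.45
  material J: E = 219.9, α = 12.5, σ_y = 1140 → σ = 322 MPa, n = 3.54
  material Z: E = 109.3, α = 17.5, σ_y = 322.0 → σ = 224 MPa, n = 1.44
  material Q: E = 293.3, α = 3.48, σ_y = 854.0 → σ = 119 MPa, n = 7.15
  material S: E = 99.08, α = 19.1, σ_y = 292.0 → σ = 221 MPa, n = 1.32
The minimum is material S at n = 1.32.

material S, n = 1.32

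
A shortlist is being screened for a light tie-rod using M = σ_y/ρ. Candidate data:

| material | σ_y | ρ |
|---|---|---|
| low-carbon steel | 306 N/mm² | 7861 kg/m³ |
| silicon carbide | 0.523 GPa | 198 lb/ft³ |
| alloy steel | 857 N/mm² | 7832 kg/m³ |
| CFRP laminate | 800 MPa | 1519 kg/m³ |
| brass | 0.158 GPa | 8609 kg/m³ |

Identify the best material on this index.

CFRP laminate

Putting every candidate on a common basis:
  low-carbon steel: σ_y = 306.0 MPa, ρ = 7861 kg/m³
  silicon carbide: σ_y = 523.0 MPa, ρ = 3172 kg/m³
  alloy steel: σ_y = 857.0 MPa, ρ = 7832 kg/m³
  CFRP laminate: σ_y = 800.0 MPa, ρ = 1519 kg/m³
  brass: σ_y = 158.0 MPa, ρ = 8609 kg/m³
  CFRP laminate: M = 527 kN·m/kg
  silicon carbide: M = 165 kN·m/kg
  alloy steel: M = 109 kN·m/kg
  low-carbon steel: M = 38.9 kN·m/kg
  brass: M = 18.4 kN·m/kg
The maximum is for CFRP laminate.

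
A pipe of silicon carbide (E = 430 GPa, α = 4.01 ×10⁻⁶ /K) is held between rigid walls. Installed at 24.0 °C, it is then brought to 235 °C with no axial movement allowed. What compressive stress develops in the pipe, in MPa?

ΔT = 211.0 K. Constrained thermal stress σ = E·α·ΔT = 430.0×10³ MPa × 4.01×10⁻⁶ × 211.0 = 364 MPa (compressive).

364 MPa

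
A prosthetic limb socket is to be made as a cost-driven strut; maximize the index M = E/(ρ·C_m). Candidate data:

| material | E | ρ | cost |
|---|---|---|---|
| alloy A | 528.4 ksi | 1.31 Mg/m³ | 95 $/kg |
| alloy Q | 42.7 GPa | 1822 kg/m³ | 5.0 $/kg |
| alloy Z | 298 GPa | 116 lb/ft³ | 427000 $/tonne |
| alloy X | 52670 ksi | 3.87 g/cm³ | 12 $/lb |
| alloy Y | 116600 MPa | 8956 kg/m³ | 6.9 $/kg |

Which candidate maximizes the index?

After converting to SI:
  alloy A: E = 3.643 GPa, ρ = 1310 kg/m³, cost = 95.00 $/kg
  alloy Q: E = 42.70 GPa, ρ = 1822 kg/m³, cost = 5.000 $/kg
  alloy Z: E = 298.0 GPa, ρ = 1858 kg/m³, cost = 427.0 $/kg
  alloy X: E = 363.1 GPa, ρ = 3870 kg/m³, cost = 26.46 $/kg
  alloy Y: E = 116.6 GPa, ρ = 8956 kg/m³, cost = 6.900 $/kg
  alloy Q: M = 4.69 MN·m per $
  alloy X: M = 3.55 MN·m per $
  alloy Y: M = 1.89 MN·m per $
  alloy Z: M = 0.376 MN·m per $
  alloy A: M = 0.0293 MN·m per $
Alloy Q ranks first.

alloy Q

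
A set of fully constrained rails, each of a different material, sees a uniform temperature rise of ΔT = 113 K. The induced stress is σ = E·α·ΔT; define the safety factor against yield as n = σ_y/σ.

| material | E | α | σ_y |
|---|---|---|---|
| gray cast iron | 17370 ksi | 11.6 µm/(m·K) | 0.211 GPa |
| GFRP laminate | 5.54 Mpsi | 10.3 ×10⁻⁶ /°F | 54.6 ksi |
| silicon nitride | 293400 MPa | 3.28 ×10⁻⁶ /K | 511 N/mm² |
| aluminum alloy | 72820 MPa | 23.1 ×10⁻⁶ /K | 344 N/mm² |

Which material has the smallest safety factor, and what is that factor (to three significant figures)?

With everything in SI (GPa, ×10⁻⁶/K, MPa):
  gray cast iron: E = 119.8, α = 11.6, σ_y = 211.0 → σ = 157 MPa, n = 1.34
  GFRP laminate: E = 38.20, α = 18.5, σ_y = 376.5 → σ = 80.0 MPa, n = 4.70
  silicon nitride: E = 293.4, α = 3.28, σ_y = 511.0 → σ = 109 MPa, n = 4.70
  aluminum alloy: E = 72.82, α = 23.1, σ_y = 344.0 → σ = 190 MPa, n = 1.81
The minimum is gray cast iron at n = 1.34.

gray cast iron, n = 1.34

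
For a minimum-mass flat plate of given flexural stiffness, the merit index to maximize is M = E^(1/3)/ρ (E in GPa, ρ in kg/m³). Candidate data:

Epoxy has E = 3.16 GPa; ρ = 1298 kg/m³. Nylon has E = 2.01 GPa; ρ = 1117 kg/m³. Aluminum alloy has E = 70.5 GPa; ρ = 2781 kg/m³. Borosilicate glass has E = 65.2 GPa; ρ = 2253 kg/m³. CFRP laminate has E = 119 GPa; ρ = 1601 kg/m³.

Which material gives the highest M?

Per-candidate index values:
  CFRP laminate: M = 3.07×10⁻³
  borosilicate glass: M = 1.79×10⁻³
  aluminum alloy: M = 1.49×10⁻³
  epoxy: M = 1.13×10⁻³
  nylon: M = 1.13×10⁻³
CFRP laminate ranks first.

CFRP laminate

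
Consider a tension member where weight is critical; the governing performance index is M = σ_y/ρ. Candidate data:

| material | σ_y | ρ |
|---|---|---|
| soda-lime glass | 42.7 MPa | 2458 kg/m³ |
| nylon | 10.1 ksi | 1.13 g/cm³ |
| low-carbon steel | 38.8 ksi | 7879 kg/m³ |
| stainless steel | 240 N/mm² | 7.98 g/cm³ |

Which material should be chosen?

Convert each candidate to consistent units, then evaluate M:
  soda-lime glass: σ_y = 42.70 MPa, ρ = 2458 kg/m³
  nylon: σ_y = 69.64 MPa, ρ = 1130 kg/m³
  low-carbon steel: σ_y = 267.5 MPa, ρ = 7879 kg/m³
  stainless steel: σ_y = 240.0 MPa, ρ = 7980 kg/m³
  nylon: M = 61.6 kN·m/kg
  low-carbon steel: M = 34.0 kN·m/kg
  stainless steel: M = 30.1 kN·m/kg
  soda-lime glass: M = 17.4 kN·m/kg
Nylon has the largest M.

nylon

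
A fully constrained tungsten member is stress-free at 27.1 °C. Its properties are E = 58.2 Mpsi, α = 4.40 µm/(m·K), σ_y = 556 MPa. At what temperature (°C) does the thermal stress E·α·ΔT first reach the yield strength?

E = 58.2 Mpsi = 401.3 GPa.
E·α·ΔT = 556.0 MPa ⇒ ΔT = 556.0 / (401.3×10³ × 4.40×10⁻⁶) = 314.9 K.
T = 27.1 + 314.9 = 342.0 °C.

342 °C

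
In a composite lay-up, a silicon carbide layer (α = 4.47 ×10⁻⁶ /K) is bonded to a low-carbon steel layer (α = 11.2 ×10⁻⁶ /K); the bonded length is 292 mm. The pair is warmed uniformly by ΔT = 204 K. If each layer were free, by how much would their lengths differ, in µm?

401 µm

Δα = |4.47 − 11.2|×10⁻⁶/K = 6.73×10⁻⁶/K.
ΔL_mismatch = Δα·L·ΔT = 6.73×10⁻⁶ × 292.0 mm × 204.0 K = 401 µm.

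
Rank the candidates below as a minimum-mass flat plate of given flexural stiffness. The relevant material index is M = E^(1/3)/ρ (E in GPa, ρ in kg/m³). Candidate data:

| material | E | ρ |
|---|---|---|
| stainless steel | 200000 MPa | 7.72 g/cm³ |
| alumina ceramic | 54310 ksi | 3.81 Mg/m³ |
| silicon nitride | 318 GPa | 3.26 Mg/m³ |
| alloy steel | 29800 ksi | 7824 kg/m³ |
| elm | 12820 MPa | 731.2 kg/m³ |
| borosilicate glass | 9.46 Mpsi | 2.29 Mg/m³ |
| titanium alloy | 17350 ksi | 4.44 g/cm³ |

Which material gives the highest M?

After converting to SI:
  stainless steel: E = 200.0 GPa, ρ = 7720 kg/m³
  alumina ceramic: E = 374.5 GPa, ρ = 3810 kg/m³
  silicon nitride: E = 318.0 GPa, ρ = 3260 kg/m³
  alloy steel: E = 205.5 GPa, ρ = 7824 kg/m³
  elm: E = 12.82 GPa, ρ = 731.2 kg/m³
  borosilicate glass: E = 65.22 GPa, ρ = 2290 kg/m³
  titanium alloy: E = 119.6 GPa, ρ = 4440 kg/m³
  elm: M = 3.20×10⁻³
  silicon nitride: M = 2.09×10⁻³
  alumina ceramic: M = 1.89×10⁻³
  borosilicate glass: M = 1.76×10⁻³
  titanium alloy: M = 1.11×10⁻³
  stainless steel: M = 0.758×10⁻³
  alloy steel: M = 0.754×10⁻³
Highest index: elm.

elm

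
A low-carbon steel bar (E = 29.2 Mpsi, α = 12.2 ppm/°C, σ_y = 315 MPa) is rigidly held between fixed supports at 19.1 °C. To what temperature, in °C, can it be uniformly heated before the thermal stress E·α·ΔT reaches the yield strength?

E = 29.2 Mpsi = 201.3 GPa.
E·α·ΔT = 315.0 MPa ⇒ ΔT = 315.0 / (201.3×10³ × 12.2×10⁻⁶) = 128.2 K.
T = 19.1 + 128.2 = 147.3 °C.

147 °C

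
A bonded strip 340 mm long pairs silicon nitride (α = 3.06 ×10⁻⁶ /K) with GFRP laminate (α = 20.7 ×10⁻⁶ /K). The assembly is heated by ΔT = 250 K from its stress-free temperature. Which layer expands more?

GFRP laminate

α(silicon nitride) = 3.06×10⁻⁶/K vs α(GFRP laminate) = 20.7×10⁻⁶/K.
Higher α expands more for the same ΔT: GFRP laminate.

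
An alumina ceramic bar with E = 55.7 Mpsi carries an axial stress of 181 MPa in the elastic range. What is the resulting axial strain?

4.71×10⁻⁴

E = 55.7 Mpsi = 384.0 GPa = 384000 MPa.
ε = σ/E = 181 / 384000 = 4.71×10⁻⁴.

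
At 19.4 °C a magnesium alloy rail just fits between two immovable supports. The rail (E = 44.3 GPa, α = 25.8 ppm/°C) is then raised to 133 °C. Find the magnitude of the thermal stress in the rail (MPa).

130 MPa

ΔT = 113.6 K. Constrained thermal stress σ = E·α·ΔT = 44.30×10³ MPa × 25.8×10⁻⁶ × 113.6 = 130 MPa (compressive).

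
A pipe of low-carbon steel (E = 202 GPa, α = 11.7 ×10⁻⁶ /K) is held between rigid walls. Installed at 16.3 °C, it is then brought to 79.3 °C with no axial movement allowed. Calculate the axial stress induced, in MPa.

149 MPa

ΔT = 63.00 K. Constrained thermal stress σ = E·α·ΔT = 202.0×10³ MPa × 11.7×10⁻⁶ × 63.00 = 149 MPa (compressive).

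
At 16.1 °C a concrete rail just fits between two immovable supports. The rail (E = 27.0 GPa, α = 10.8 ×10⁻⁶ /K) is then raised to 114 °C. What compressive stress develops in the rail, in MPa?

28.5 MPa

ΔT = 97.90 K. Constrained thermal stress σ = E·α·ΔT = 27.00×10³ MPa × 10.8×10⁻⁶ × 97.90 = 28.5 MPa (compressive).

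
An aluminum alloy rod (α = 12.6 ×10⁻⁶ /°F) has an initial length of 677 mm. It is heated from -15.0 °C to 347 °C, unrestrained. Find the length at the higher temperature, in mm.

Convert α: 12.6×10⁻⁶/°F × (9/5) = 22.7×10⁻⁶/K.
ΔT = 347 − (-15.0) = 362.0 K.
ΔL = α·L₀·ΔT = 22.7×10⁻⁶ × 677 mm × 362.0 K = 5.56 mm.
L = L₀ + ΔL = 677 + 5.56 = 682.56 mm.

682.56 mm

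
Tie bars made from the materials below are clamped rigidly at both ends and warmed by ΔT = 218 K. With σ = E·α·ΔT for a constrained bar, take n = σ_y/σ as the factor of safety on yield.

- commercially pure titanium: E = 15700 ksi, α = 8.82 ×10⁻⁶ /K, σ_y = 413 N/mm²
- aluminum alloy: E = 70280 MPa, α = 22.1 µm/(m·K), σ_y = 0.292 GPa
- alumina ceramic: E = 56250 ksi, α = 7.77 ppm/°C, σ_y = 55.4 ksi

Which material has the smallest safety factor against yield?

Converting E to GPa, α to ×10⁻⁶/K, σ_y to MPa, then σ and n for each:
  commercially pure titanium: E = 108.2, α = 8.82, σ_y = 413.0 → σ = 208 MPa, n = 1.98
  aluminum alloy: E = 70.28, α = 22.1, σ_y = 292.0 → σ = 339 MPa, n = 0.862
  alumina ceramic: E = 387.8, α = 7.77, σ_y = 382.0 → σ = 657 MPa, n = 0.581
Smallest n: alumina ceramic with n = 0.581.

alumina ceramic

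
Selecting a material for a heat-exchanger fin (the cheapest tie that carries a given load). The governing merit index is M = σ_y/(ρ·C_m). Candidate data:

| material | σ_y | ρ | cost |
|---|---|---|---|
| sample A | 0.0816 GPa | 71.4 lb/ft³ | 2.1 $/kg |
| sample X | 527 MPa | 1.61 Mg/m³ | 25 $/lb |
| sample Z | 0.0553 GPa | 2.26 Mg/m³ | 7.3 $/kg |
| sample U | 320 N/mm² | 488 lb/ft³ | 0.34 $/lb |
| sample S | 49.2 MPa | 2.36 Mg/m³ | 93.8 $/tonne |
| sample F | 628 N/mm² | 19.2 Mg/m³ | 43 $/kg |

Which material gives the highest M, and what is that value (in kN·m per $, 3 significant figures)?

sample S, M = 222 kN·m per $

In SI units:
  sample A: σ_y = 81.60 MPa, ρ = 1144 kg/m³, cost = 2.100 $/kg
  sample X: σ_y = 527.0 MPa, ρ = 1610 kg/m³, cost = 55.11 $/kg
  sample Z: σ_y = 55.30 MPa, ρ = 2260 kg/m³, cost = 7.300 $/kg
  sample U: σ_y = 320.0 MPa, ρ = 7817 kg/m³, cost = 0.7496 $/kg
  sample S: σ_y = 49.20 MPa, ρ = 2360 kg/m³, cost = 0.09380 $/kg
  sample F: σ_y = 628.0 MPa, ρ = 19200 kg/m³, cost = 43.00 $/kg
  sample S: M = 222 kN·m per $
  sample U: M = 54.6 kN·m per $
  sample A: M = 34.0 kN·m per $
  sample X: M = 5.94 kN·m per $
  sample Z: M = 3.35 kN·m per $
  sample F: M = 0.761 kN·m per $
Highest index: sample S.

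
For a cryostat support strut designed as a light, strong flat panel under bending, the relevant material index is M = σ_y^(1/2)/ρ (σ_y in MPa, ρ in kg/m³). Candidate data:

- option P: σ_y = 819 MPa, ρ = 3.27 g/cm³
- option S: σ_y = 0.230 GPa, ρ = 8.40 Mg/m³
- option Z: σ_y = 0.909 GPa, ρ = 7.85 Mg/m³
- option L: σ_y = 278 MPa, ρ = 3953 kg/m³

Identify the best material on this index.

option P

In SI units:
  option P: σ_y = 819.0 MPa, ρ = 3270 kg/m³
  option S: σ_y = 230.0 MPa, ρ = 8400 kg/m³
  option Z: σ_y = 909.0 MPa, ρ = 7850 kg/m³
  option L: σ_y = 278.0 MPa, ρ = 3953 kg/m³
  option P: M = 8.75×10⁻³
  option L: M = 4.22×10⁻³
  option Z: M = 3.84×10⁻³
  option S: M = 1.81×10⁻³
Highest index: option P.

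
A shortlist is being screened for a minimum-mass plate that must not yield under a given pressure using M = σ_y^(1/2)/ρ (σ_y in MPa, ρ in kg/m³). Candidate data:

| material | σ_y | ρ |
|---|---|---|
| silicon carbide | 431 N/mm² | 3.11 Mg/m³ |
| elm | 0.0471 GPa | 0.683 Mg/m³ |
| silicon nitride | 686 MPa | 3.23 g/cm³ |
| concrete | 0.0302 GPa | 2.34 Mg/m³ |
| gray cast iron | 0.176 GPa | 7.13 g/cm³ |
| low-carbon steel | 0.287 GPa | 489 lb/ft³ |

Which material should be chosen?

Convert each candidate to consistent units, then evaluate M:
  silicon carbide: σ_y = 431.0 MPa, ρ = 3110 kg/m³
  elm: σ_y = 47.10 MPa, ρ = 683.0 kg/m³
  silicon nitride: σ_y = 686.0 MPa, ρ = 3230 kg/m³
  concrete: σ_y = 30.20 MPa, ρ = 2340 kg/m³
  gray cast iron: σ_y = 176.0 MPa, ρ = 7130 kg/m³
  low-carbon steel: σ_y = 287.0 MPa, ρ = 7833 kg/m³
  elm: M = 10.0×10⁻³
  silicon nitride: M = 8.11×10⁻³
  silicon carbide: M = 6.68×10⁻³
  concrete: M = 2.35×10⁻³
  low-carbon steel: M = 2.16×10⁻³
  gray cast iron: M = 1.86×10⁻³
Elm ranks first.

elm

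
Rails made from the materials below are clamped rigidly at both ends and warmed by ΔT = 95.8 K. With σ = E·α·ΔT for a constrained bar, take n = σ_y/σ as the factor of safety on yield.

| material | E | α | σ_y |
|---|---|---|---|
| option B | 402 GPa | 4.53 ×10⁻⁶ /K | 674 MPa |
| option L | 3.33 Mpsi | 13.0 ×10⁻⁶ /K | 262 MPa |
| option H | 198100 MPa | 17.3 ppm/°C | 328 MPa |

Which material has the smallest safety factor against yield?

Converting E to GPa, α to ×10⁻⁶/K, σ_y to MPa, then σ and n for each:
  option B: E = 402.0, α = 4.53, σ_y = 674.0 → σ = 174 MPa, n = 3.86
  option L: E = 22.96, α = 13.0, σ_y = 262.0 → σ = 28.6 MPa, n = 9.16
  option H: E = 198.1, α = 17.3, σ_y = 328.0 → σ = 328 MPa, n = 0.999
Option H has the lowest safety factor, n = 0.999.

option H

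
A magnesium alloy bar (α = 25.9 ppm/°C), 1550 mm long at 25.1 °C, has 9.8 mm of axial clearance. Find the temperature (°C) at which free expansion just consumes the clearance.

269 °C

α·L₀·ΔT = 9.8 mm ⇒ ΔT = 9.8 / (25.9×10⁻⁶ × 1550.0) = 244.1 K.
T = 25.1 + 244.1 = 269.2 °C.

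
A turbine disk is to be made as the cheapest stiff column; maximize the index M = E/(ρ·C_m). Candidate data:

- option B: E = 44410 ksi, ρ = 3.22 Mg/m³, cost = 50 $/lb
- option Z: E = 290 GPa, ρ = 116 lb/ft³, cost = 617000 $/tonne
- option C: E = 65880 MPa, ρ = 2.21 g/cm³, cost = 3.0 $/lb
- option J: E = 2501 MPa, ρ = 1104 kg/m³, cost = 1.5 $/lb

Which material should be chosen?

Convert each candidate to consistent units, then evaluate M:
  option B: E = 306.2 GPa, ρ = 3220 kg/m³, cost = 110.2 $/kg
  option Z: E = 290.0 GPa, ρ = 1858 kg/m³, cost = 617.0 $/kg
  option C: E = 65.88 GPa, ρ = 2210 kg/m³, cost = 6.614 $/kg
  option J: E = 2.501 GPa, ρ = 1104 kg/m³, cost = 3.307 $/kg
  option C: M = 4.51 MN·m per $
  option B: M = 0.863 MN·m per $
  option J: M = 0.685 MN·m per $
  option Z: M = 0.253 MN·m per $
Highest index: option C.

option C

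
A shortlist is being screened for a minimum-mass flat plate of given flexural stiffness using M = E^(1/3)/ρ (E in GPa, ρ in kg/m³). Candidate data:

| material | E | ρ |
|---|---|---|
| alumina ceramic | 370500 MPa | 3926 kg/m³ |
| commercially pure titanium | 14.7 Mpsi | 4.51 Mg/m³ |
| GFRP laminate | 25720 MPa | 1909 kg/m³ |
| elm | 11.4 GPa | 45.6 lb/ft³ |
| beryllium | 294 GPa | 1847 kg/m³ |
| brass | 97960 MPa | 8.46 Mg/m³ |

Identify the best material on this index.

Convert each candidate to consistent units, then evaluate M:
  alumina ceramic: E = 370.5 GPa, ρ = 3926 kg/m³
  commercially pure titanium: E = 101.4 GPa, ρ = 4510 kg/m³
  GFRP laminate: E = 25.72 GPa, ρ = 1909 kg/m³
  elm: E = 11.40 GPa, ρ = 730.4 kg/m³
  beryllium: E = 294.0 GPa, ρ = 1847 kg/m³
  brass: E = 97.96 GPa, ρ = 8460 kg/m³
  beryllium: M = 3.60×10⁻³
  elm: M = 3.08×10⁻³
  alumina ceramic: M = 1.83×10⁻³
  GFRP laminate: M = 1.55×10⁻³
  commercially pure titanium: M = 1.03×10⁻³
  brass: M = 0.545×10⁻³
Highest index: beryllium.

beryllium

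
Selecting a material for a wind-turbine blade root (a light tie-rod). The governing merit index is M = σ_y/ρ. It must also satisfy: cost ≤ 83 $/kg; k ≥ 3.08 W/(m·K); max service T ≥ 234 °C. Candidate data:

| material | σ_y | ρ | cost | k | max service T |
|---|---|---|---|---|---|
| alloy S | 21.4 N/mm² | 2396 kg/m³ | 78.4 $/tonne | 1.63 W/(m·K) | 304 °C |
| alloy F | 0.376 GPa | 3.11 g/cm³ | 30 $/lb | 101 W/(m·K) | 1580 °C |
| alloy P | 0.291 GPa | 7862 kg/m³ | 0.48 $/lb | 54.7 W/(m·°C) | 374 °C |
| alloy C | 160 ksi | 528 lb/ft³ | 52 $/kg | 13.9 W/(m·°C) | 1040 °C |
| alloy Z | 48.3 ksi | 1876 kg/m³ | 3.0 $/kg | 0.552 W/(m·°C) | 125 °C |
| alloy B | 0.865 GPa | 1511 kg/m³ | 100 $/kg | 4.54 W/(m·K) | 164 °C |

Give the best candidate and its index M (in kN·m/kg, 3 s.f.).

alloy C, M = 130 kN·m/kg

Screen on constraints: cost ≤ 83 $/kg; k ≥ 3.08 W/(m·K); max service T ≥ 234 °C. Survivors: alloy F, alloy P, alloy C.
Convert each candidate to consistent units, then evaluate M:
  alloy F: σ_y = 376.0 MPa, ρ = 3110 kg/m³
  alloy P: σ_y = 291.0 MPa, ρ = 7862 kg/m³
  alloy C: σ_y = 1103 MPa, ρ = 8458 kg/m³
  alloy C: M = 130 kN·m/kg
  alloy F: M = 121 kN·m/kg
  alloy P: M = 37.0 kN·m/kg
Alloy C has the largest M.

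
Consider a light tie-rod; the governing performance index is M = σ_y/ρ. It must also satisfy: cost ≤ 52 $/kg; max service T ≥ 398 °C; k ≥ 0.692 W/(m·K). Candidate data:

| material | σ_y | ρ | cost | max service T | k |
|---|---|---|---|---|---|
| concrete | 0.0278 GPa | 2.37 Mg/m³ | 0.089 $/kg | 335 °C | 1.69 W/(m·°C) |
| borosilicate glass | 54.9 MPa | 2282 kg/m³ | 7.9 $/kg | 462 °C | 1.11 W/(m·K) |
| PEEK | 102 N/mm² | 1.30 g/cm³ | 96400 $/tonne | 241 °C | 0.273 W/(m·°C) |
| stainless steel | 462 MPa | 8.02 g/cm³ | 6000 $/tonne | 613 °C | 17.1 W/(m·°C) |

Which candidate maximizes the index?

Screen on constraints: cost ≤ 52 $/kg; max service T ≥ 398 °C; k ≥ 0.692 W/(m·K). Survivors: borosilicate glass, stainless steel.
In SI units:
  borosilicate glass: σ_y = 54.90 MPa, ρ = 2282 kg/m³
  stainless steel: σ_y = 462.0 MPa, ρ = 8020 kg/m³
  stainless steel: M = 57.6 kN·m/kg
  borosilicate glass: M = 24.1 kN·m/kg
Stainless steel ranks first.

stainless steel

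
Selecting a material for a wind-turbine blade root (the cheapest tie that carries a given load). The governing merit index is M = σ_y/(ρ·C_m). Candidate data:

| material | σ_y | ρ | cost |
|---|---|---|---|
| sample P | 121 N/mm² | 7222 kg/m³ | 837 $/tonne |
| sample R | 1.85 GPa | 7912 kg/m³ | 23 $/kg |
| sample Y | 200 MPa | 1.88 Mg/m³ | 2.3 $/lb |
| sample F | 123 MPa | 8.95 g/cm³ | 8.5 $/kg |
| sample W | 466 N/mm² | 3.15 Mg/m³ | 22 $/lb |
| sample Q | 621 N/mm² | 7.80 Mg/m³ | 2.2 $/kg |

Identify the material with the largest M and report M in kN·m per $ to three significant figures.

Putting every candidate on a common basis:
  sample P: σ_y = 121.0 MPa, ρ = 7222 kg/m³, cost = 0.8370 $/kg
  sample R: σ_y = 1850 MPa, ρ = 7912 kg/m³, cost = 23.00 $/kg
  sample Y: σ_y = 200.0 MPa, ρ = 1880 kg/m³, cost = 5.071 $/kg
  sample F: σ_y = 123.0 MPa, ρ = 8950 kg/m³, cost = 8.500 $/kg
  sample W: σ_y = 466.0 MPa, ρ = 3150 kg/m³, cost = 48.50 $/kg
  sample Q: σ_y = 621.0 MPa, ρ = 7800 kg/m³, cost = 2.200 $/kg
  sample Q: M = 36.2 kN·m per $
  sample Y: M = 21.0 kN·m per $
  sample P: M = 20.0 kN·m per $
  sample R: M = 10.2 kN·m per $
  sample W: M = 3.05 kN·m per $
  sample F: M = 1.62 kN·m per $
The maximum is for sample Q.

sample Q, M = 36.2 kN·m per $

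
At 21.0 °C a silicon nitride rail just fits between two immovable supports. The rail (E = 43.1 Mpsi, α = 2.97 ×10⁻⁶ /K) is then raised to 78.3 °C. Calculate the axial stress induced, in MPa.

50.6 MPa

E = 43.1 Mpsi = 297.2 GPa.
ΔT = 57.30 K. Constrained thermal stress σ = E·α·ΔT = 297.2×10³ MPa × 2.97×10⁻⁶ × 57.30 = 50.6 MPa (compressive).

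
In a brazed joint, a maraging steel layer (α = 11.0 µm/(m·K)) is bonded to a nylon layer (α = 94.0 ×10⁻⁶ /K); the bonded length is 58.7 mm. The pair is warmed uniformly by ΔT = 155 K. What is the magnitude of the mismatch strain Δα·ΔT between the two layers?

0.0129

Δα = |11.0 − 94.0|×10⁻⁶/K = 83.0×10⁻⁶/K.
Mismatch strain = Δα·ΔT = 83.0×10⁻⁶ × 155.0 = 0.0129.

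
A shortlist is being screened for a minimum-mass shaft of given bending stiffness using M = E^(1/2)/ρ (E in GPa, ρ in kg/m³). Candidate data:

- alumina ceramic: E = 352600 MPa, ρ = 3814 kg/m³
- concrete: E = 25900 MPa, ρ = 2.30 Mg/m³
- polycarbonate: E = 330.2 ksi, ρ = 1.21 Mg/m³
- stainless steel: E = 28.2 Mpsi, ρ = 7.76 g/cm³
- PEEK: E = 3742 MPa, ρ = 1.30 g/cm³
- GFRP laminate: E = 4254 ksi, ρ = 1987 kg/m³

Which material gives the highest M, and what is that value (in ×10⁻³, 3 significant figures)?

After converting to SI:
  alumina ceramic: E = 352.6 GPa, ρ = 3814 kg/m³
  concrete: E = 25.90 GPa, ρ = 2300 kg/m³
  polycarbonate: E = 2.277 GPa, ρ = 1210 kg/m³
  stainless steel: E = 194.4 GPa, ρ = 7760 kg/m³
  PEEK: E = 3.742 GPa, ρ = 1300 kg/m³
  GFRP laminate: E = 29.33 GPa, ρ = 1987 kg/m³
  alumina ceramic: M = 4.92×10⁻³
  GFRP laminate: M = 2.73×10⁻³
  concrete: M = 2.21×10⁻³
  stainless steel: M = 1.80×10⁻³
  PEEK: M = 1.49×10⁻³
  polycarbonate: M = 1.25×10⁻³
Alumina ceramic ranks first.

alumina ceramic, M = 4.92×10⁻³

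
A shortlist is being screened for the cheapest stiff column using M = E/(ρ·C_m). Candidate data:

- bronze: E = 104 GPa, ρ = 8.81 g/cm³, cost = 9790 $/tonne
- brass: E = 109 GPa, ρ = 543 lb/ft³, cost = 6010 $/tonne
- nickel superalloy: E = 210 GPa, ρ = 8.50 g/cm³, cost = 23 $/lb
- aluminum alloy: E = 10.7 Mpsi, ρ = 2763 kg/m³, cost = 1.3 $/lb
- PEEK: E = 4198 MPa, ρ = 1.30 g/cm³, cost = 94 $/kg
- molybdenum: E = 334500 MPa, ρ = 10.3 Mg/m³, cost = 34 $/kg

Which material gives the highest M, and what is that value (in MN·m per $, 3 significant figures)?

aluminum alloy, M = 9.32 MN·m per $

Normalizing units and computing the index:
  bronze: E = 104.0 GPa, ρ = 8810 kg/m³, cost = 9.790 $/kg
  brass: E = 109.0 GPa, ρ = 8698 kg/m³, cost = 6.010 $/kg
  nickel superalloy: E = 210.0 GPa, ρ = 8500 kg/m³, cost = 50.71 $/kg
  aluminum alloy: E = 73.77 GPa, ρ = 2763 kg/m³, cost = 2.866 $/kg
  PEEK: E = 4.198 GPa, ρ = 1300 kg/m³, cost = 94.00 $/kg
  molybdenum: E = 334.5 GPa, ρ = 10300 kg/m³, cost = 34.00 $/kg
  aluminum alloy: M = 9.32 MN·m per $
  brass: M = 2.09 MN·m per $
  bronze: M = 1.21 MN·m per $
  molybdenum: M = 0.955 MN·m per $
  nickel superalloy: M = 0.487 MN·m per $
  PEEK: M = 0.0344 MN·m per $
Highest index: aluminum alloy.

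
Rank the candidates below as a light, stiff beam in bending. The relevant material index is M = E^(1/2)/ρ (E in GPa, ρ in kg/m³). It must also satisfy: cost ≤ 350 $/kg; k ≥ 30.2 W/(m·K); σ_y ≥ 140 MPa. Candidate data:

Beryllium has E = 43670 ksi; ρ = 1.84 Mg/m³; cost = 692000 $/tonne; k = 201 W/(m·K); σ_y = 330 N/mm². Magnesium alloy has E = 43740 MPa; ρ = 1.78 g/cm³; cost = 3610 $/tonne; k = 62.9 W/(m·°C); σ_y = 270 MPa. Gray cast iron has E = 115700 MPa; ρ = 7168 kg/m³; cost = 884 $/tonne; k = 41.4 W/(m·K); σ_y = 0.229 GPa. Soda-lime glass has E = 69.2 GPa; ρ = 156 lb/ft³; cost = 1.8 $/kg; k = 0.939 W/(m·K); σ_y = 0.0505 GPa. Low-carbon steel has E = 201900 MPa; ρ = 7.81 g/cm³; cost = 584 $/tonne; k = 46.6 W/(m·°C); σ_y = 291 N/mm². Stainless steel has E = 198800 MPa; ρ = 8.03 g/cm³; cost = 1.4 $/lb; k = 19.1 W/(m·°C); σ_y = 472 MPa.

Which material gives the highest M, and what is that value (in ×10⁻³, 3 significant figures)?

magnesium alloy, M = 3.72×10⁻³

Screen on constraints: cost ≤ 350 $/kg; k ≥ 30.2 W/(m·K); σ_y ≥ 140 MPa. Survivors: magnesium alloy, gray cast iron, low-carbon steel.
In SI units:
  magnesium alloy: E = 43.74 GPa, ρ = 1780 kg/m³
  gray cast iron: E = 115.7 GPa, ρ = 7168 kg/m³
  low-carbon steel: E = 201.9 GPa, ρ = 7810 kg/m³
  magnesium alloy: M = 3.72×10⁻³
  low-carbon steel: M = 1.82×10⁻³
  gray cast iron: M = 1.50×10⁻³
Magnesium alloy ranks first.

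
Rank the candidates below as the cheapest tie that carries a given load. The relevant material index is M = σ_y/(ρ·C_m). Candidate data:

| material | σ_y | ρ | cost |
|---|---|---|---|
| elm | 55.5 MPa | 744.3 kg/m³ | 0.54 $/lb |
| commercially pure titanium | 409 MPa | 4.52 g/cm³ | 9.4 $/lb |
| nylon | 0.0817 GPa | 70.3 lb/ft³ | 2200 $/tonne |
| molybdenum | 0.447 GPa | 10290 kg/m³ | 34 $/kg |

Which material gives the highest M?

Convert each candidate to consistent units, then evaluate M:
  elm: σ_y = 55.50 MPa, ρ = 744.3 kg/m³, cost = 1.190 $/kg
  commercially pure titanium: σ_y = 409.0 MPa, ρ = 4520 kg/m³, cost = 20.72 $/kg
  nylon: σ_y = 81.70 MPa, ρ = 1126 kg/m³, cost = 2.200 $/kg
  molybdenum: σ_y = 447.0 MPa, ρ = 10290 kg/m³, cost = 34.00 $/kg
  elm: M = 62.6 kN·m per $
  nylon: M = 33.0 kN·m per $
  commercially pure titanium: M = 4.37 kN·m per $
  molybdenum: M = 1.28 kN·m per $
Elm has the largest M.

elm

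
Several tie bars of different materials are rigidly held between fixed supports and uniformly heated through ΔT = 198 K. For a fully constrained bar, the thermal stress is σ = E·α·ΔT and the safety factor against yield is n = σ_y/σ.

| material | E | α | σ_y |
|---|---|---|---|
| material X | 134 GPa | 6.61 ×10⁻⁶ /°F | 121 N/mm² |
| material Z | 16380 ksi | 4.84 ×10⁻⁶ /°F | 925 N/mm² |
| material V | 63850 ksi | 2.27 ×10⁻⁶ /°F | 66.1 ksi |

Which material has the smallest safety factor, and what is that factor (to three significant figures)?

Per material, after unit conversion:
  material X: E = 134.0, α = 11.9, σ_y = 121.0 → σ = 316 MPa, n = 0.383
  material Z: E = 112.9, α = 8.71, σ_y = 925.0 → σ = 195 MPa, n = 4.75
  material V: E = 440.2, α = 4.09, σ_y = 455.7 → σ = 356 MPa, n = 1.28
Smallest n: material X with n = 0.383.

material X, n = 0.383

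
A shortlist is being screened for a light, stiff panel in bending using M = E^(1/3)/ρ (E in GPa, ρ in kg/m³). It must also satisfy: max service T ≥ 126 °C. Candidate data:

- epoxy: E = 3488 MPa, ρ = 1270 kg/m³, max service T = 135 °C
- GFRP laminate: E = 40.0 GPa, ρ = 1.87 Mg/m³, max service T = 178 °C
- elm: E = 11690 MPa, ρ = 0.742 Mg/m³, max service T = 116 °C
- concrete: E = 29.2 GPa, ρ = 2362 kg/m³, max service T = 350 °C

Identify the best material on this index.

GFRP laminate

Screen on constraints: max service T ≥ 126 °C. Survivors: epoxy, GFRP laminate, concrete.
Normalizing units and computing the index:
  epoxy: E = 3.488 GPa, ρ = 1270 kg/m³
  GFRP laminate: E = 40.00 GPa, ρ = 1870 kg/m³
  concrete: E = 29.20 GPa, ρ = 2362 kg/m³
  GFRP laminate: M = 1.83×10⁻³
  concrete: M = 1.30×10⁻³
  epoxy: M = 1.19×10⁻³
GFRP laminate ranks first.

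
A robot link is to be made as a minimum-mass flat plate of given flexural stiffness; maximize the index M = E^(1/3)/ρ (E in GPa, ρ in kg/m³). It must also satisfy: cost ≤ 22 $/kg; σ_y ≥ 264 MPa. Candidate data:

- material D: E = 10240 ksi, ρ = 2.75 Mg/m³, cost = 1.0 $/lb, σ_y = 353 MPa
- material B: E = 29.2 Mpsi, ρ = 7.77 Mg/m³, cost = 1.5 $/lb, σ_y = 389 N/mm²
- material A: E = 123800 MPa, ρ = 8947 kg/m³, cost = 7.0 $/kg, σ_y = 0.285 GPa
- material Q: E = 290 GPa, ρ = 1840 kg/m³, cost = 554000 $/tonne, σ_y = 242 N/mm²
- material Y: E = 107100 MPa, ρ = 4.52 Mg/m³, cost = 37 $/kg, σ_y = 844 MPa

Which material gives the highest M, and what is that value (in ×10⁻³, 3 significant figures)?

Screen on constraints: cost ≤ 22 $/kg; σ_y ≥ 264 MPa. Survivors: material D, material B, material A.
After converting to SI:
  material D: E = 70.60 GPa, ρ = 2750 kg/m³
  material B: E = 201.3 GPa, ρ = 7770 kg/m³
  material A: E = 123.8 GPa, ρ = 8947 kg/m³
  material D: M = 1.50×10⁻³
  material B: M = 0.754×10⁻³
  material A: M = 0.557×10⁻³
Highest index: material D.

material D, M = 1.50×10⁻³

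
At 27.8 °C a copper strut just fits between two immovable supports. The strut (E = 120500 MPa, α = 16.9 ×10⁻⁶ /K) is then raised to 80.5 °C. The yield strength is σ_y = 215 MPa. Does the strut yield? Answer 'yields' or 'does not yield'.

E = 120500 MPa = 120.5 GPa.
ΔT = 52.70 K. Constrained thermal stress σ = E·α·ΔT = 120.5×10³ MPa × 16.9×10⁻⁶ × 52.70 = 107 MPa (compressive).
Compare to σ_y = 215 MPa: σ < σ_y, so it does not yield.

does not yield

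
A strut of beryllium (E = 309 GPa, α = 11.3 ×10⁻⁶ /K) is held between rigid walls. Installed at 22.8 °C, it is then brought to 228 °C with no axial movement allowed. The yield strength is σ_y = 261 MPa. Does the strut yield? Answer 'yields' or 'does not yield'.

ΔT = 205.2 K. Constrained thermal stress σ = E·α·ΔT = 309.0×10³ MPa × 11.3×10⁻⁶ × 205.2 = 716 MPa (compressive).
Compare to σ_y = 261 MPa: σ ≥ σ_y, so it yields.

yields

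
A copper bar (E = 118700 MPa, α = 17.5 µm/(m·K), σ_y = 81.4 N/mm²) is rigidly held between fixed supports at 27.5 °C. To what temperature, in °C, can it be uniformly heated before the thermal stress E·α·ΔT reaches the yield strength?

66.7 °C

E = 118700 MPa = 118.7 GPa.
σ_y = 81.4 N/mm² = 81.40 MPa.
E·α·ΔT = 81.40 MPa ⇒ ΔT = 81.40 / (118.7×10³ × 17.5×10⁻⁶) = 39.19 K.
T = 27.5 + 39.19 = 66.69 °C.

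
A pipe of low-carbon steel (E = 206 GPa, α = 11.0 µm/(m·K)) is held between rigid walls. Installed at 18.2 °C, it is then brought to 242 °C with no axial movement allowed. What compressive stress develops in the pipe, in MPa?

ΔT = 223.8 K. Constrained thermal stress σ = E·α·ΔT = 206.0×10³ MPa × 11.0×10⁻⁶ × 223.8 = 507 MPa (compressive).

507 MPa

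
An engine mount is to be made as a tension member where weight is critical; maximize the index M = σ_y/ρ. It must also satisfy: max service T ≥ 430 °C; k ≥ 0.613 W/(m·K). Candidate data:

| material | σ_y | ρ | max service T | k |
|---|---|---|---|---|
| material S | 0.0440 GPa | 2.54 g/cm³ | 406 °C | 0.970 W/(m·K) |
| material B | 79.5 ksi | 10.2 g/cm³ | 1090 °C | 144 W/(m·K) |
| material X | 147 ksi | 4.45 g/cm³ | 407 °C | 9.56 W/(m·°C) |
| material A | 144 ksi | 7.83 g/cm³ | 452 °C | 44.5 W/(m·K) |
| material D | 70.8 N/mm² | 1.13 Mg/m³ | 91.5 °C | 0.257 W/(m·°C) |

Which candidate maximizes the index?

Screen on constraints: max service T ≥ 430 °C; k ≥ 0.613 W/(m·K). Survivors: material B, material A.
Convert each candidate to consistent units, then evaluate M:
  material B: σ_y = 548.1 MPa, ρ = 10200 kg/m³
  material A: σ_y = 992.8 MPa, ρ = 7830 kg/m³
  material A: M = 127 kN·m/kg
  material B: M = 53.7 kN·m/kg
Material A ranks first.

material A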